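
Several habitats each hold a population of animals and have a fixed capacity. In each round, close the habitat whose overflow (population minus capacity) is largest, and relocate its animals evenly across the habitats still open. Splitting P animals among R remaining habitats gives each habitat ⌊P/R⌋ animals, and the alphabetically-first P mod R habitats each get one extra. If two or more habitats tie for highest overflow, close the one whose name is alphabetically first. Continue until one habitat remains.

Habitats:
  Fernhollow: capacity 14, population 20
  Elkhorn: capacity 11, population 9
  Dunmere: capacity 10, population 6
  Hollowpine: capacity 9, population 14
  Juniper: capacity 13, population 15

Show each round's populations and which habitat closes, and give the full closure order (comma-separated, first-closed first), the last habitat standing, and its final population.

Round 1: Dunmere=6 Elkhorn=9 Fernhollow=20 Hollowpine=14 Juniper=15 → close Fernhollow (overflow 6)
  20÷4 = 5 each, +1 to first 0
Round 2: Dunmere=11 Elkhorn=14 Hollowpine=19 Juniper=20 → close Hollowpine (overflow 10)
  19÷3 = 6 each, +1 to first 1
Round 3: Dunmere=18 Elkhorn=20 Juniper=26 → close Juniper (overflow 13)
  26÷2 = 13 each, +1 to first 0
Round 4: Dunmere=31 Elkhorn=33 → close Elkhorn (overflow 22)
  33÷1 = 33 each, +1 to first 0

Closure order: Fernhollow, Hollowpine, Juniper, Elkhorn
Last habitat: Dunmere with 64 animals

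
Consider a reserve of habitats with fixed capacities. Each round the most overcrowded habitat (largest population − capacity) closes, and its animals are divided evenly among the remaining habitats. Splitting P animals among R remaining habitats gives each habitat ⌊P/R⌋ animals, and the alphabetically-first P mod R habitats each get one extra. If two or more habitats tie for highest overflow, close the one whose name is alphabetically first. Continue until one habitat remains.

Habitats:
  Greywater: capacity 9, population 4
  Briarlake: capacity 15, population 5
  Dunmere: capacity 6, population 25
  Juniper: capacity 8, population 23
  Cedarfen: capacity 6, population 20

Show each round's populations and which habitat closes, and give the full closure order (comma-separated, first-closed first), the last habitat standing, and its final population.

Round 1: Briarlake=5 Cedarfen=20 Dunmere=25 Greywater=4 Juniper=23 → close Dunmere (overflow 19)
  25÷4 = 6 each, +1 to first 1
Round 2: Briarlake=12 Cedarfen=26 Greywater=10 Juniper=29 → close Juniper (overflow 21)
  29÷3 = 9 each, +1 to first 2
Round 3: Briarlake=22 Cedarfen=36 Greywater=19 → close Cedarfen (overflow 30)
  36÷2 = 18 each, +1 to first 0
Round 4: Briarlake=40 Greywater=37 → close Greywater (overflow 28)
  37÷1 = 37 each, +1 to first 0

Closure order: Dunmere, Juniper, Cedarfen, Greywater
Last habitat: Briarlake with 77 animals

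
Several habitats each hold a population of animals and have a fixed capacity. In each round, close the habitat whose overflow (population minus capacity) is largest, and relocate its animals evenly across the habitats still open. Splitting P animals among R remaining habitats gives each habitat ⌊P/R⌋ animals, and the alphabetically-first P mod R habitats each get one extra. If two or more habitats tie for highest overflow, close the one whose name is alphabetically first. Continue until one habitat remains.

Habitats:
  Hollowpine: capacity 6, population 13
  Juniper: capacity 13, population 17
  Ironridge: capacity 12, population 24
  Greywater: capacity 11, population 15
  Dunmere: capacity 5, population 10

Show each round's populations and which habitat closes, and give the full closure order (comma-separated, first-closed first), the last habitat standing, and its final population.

Closure order: Ironridge, Hollowpine, Dunmere, Greywater
Last habitat: Juniper with 79 animals

Round 1: Dunmere=10 Greywater=15 Hollowpine=13 Ironridge=24 Juniper=17 → close Ironridge (overflow 12)
  24÷4 = 6 each, +1 to first 0
Round 2: Dunmere=16 Greywater=21 Hollowpine=19 Juniper=23 → close Hollowpine (overflow 13)
  19÷3 = 6 each, +1 to first 1
Round 3: Dunmere=23 Greywater=27 Juniper=29 → close Dunmere (overflow 18)
  23÷2 = 11 each, +1 to first 1
Round 4: Greywater=39 Juniper=40 → close Greywater (overflow 28)
  39÷1 = 39 each, +1 to first 0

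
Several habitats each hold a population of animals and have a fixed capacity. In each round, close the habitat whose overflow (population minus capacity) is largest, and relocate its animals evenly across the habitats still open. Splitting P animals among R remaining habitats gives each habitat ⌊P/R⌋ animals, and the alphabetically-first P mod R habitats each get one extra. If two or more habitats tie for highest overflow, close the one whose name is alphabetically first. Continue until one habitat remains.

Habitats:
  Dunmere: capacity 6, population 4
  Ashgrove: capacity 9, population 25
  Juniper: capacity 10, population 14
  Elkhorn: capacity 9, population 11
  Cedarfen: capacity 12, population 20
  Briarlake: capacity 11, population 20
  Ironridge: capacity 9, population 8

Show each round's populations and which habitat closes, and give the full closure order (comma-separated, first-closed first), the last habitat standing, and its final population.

Closure order: Ashgrove, Briarlake, Cedarfen, Juniper, Elkhorn, Dunmere
Last habitat: Ironridge with 102 animals

Round 1: Ashgrove=25 Briarlake=20 Cedarfen=20 Dunmere=4 Elkhorn=11 Ironridge=8 Juniper=14 → close Ashgrove (overflow 16)
  25÷6 = 4 each, +1 to first 1
Round 2: Briarlake=25 Cedarfen=24 Dunmere=8 Elkhorn=15 Ironridge=12 Juniper=18 → close Briarlake (overflow 14)
  25÷5 = 5 each, +1 to first 0
Round 3: Cedarfen=29 Dunmere=13 Elkhorn=20 Ironridge=17 Juniper=23 → close Cedarfen (overflow 17)
  29÷4 = 7 each, +1 to first 1
Round 4: Dunmere=21 Elkhorn=27 Ironridge=24 Juniper=30 → close Juniper (overflow 20)
  30÷3 = 10 each, +1 to first 0
Round 5: Dunmere=31 Elkhorn=37 Ironridge=34 → close Elkhorn (overflow 28)
  37÷2 = 18 each, +1 to first 1
Round 6: Dunmere=50 Ironridge=52 → close Dunmere (overflow 44)
  50÷1 = 50 each, +1 to first 0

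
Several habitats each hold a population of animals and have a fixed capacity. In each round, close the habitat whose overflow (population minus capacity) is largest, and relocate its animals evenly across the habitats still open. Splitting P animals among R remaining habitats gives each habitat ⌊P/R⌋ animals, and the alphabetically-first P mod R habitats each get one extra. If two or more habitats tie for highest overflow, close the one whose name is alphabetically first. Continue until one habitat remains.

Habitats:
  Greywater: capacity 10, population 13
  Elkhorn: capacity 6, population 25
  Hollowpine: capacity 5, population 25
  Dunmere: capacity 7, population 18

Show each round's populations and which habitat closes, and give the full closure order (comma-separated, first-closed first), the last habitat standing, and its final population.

Round 1: Dunmere=18 Elkhorn=25 Greywater=13 Hollowpine=25 → close Hollowpine (overflow 20)
  25÷3 = 8 each, +1 to first 1
Round 2: Dunmere=27 Elkhorn=33 Greywater=21 → close Elkhorn (overflow 27)
  33÷2 = 16 each, +1 to first 1
Round 3: Dunmere=44 Greywater=37 → close Dunmere (overflow 37)
  44÷1 = 44 each, +1 to first 0

Closure order: Hollowpine, Elkhorn, Dunmere
Last habitat: Greywater with 81 animals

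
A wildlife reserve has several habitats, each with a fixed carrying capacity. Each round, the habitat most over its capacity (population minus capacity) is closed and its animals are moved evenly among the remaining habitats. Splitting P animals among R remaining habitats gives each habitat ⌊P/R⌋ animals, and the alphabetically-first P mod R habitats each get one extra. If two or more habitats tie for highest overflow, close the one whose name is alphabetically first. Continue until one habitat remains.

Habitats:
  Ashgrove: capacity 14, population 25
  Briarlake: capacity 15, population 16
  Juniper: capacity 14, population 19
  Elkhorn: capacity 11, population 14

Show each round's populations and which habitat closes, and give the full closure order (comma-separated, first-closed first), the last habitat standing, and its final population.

Closure order: Ashgrove, Juniper, Briarlake
Last habitat: Elkhorn with 74 animals

Round 1: Ashgrove=25 Briarlake=16 Elkhorn=14 Juniper=19 → close Ashgrove (overflow 11)
  25÷3 = 8 each, +1 to first 1
Round 2: Briarlake=25 Elkhorn=22 Juniper=27 → close Juniper (overflow 13)
  27÷2 = 13 each, +1 to first 1
Round 3: Briarlake=39 Elkhorn=35 → close Briarlake (overflow 24)
  39÷1 = 39 each, +1 to first 0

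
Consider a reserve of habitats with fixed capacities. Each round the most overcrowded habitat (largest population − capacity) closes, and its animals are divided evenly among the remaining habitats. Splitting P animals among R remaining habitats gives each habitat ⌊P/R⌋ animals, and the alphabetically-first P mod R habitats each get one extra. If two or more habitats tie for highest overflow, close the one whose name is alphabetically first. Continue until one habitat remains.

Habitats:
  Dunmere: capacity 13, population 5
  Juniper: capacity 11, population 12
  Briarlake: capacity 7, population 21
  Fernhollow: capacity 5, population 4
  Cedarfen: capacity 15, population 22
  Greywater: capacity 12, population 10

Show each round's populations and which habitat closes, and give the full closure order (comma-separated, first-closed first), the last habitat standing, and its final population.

Round 1: Briarlake=21 Cedarfen=22 Dunmere=5 Fernhollow=4 Greywater=10 Juniper=12 → close Briarlake (overflow 14)
  21÷5 = 4 each, +1 to first 1
Round 2: Cedarfen=27 Dunmere=9 Fernhollow=8 Greywater=14 Juniper=16 → close Cedarfen (overflow 12)
  27÷4 = 6 each, +1 to first 3
Round 3: Dunmere=16 Fernhollow=15 Greywater=21 Juniper=22 → close Juniper (overflow 11)
  22÷3 = 7 each, +1 to first 1
Round 4: Dunmere=24 Fernhollow=22 Greywater=28 → close Fernhollow (overflow 17)
  22÷2 = 11 each, +1 to first 0
Round 5: Dunmere=35 Greywater=39 → close Greywater (overflow 27)
  39÷1 = 39 each, +1 to first 0

Closure order: Briarlake, Cedarfen, Juniper, Fernhollow, Greywater
Last habitat: Dunmere with 74 animals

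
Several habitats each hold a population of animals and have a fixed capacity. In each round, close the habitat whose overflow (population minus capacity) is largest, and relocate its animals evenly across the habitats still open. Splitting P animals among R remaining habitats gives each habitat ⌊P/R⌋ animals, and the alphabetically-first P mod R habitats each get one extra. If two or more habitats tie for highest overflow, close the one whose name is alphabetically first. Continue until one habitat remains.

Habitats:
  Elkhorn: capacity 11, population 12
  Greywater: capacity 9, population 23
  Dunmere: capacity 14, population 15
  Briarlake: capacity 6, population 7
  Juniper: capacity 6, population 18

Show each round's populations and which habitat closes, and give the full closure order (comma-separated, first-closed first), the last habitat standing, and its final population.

Round 1: Briarlake=7 Dunmere=15 Elkhorn=12 Greywater=23 Juniper=18 → close Greywater (overflow 14)
  23÷4 = 5 each, +1 to first 3
Round 2: Briarlake=13 Dunmere=21 Elkhorn=18 Juniper=23 → close Juniper (overflow 17)
  23÷3 = 7 each, +1 to first 2
Round 3: Briarlake=21 Dunmere=29 Elkhorn=25 → close Briarlake (overflow 15)
  21÷2 = 10 each, +1 to first 1
Round 4: Dunmere=40 Elkhorn=35 → close Dunmere (overflow 26)
  40÷1 = 40 each, +1 to first 0

Closure order: Greywater, Juniper, Briarlake, Dunmere
Last habitat: Elkhorn with 75 animals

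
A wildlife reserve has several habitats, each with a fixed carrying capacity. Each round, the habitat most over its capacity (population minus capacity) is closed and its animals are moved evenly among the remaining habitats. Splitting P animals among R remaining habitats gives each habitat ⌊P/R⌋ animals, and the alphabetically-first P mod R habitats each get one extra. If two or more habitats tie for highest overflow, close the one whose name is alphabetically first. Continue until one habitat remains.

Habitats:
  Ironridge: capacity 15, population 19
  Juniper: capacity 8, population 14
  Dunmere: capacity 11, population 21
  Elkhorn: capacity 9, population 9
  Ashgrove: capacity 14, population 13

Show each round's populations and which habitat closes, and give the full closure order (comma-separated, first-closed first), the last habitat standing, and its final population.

Closure order: Dunmere, Juniper, Ironridge, Ashgrove
Last habitat: Elkhorn with 76 animals

Round 1: Ashgrove=13 Dunmere=21 Elkhorn=9 Ironridge=19 Juniper=14 → close Dunmere (overflow 10)
  21÷4 = 5 each, +1 to first 1
Round 2: Ashgrove=19 Elkhorn=14 Ironridge=24 Juniper=19 → close Juniper (overflow 11)
  19÷3 = 6 each, +1 to first 1
Round 3: Ashgrove=26 Elkhorn=20 Ironridge=30 → close Ironridge (overflow 15)
  30÷2 = 15 each, +1 to first 0
Round 4: Ashgrove=41 Elkhorn=35 → close Ashgrove (overflow 27)
  41÷1 = 41 each, +1 to first 0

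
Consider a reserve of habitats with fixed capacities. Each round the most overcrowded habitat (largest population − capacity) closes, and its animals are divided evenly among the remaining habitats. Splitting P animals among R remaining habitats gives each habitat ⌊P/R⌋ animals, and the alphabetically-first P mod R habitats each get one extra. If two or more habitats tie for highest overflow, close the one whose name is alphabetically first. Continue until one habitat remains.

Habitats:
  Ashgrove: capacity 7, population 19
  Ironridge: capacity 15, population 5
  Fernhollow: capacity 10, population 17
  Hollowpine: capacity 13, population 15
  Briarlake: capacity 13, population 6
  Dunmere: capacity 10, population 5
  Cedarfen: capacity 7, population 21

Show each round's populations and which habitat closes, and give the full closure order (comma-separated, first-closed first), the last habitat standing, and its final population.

Closure order: Cedarfen, Ashgrove, Fernhollow, Hollowpine, Briarlake, Dunmere
Last habitat: Ironridge with 88 animals

Round 1: Ashgrove=19 Briarlake=6 Cedarfen=21 Dunmere=5 Fernhollow=17 Hollowpine=15 Ironridge=5 → close Cedarfen (overflow 14)
  21÷6 = 3 each, +1 to first 3
Round 2: Ashgrove=23 Briarlake=10 Dunmere=9 Fernhollow=20 Hollowpine=18 Ironridge=8 → close Ashgrove (overflow 16)
  23÷5 = 4 each, +1 to first 3
Round 3: Briarlake=15 Dunmere=14 Fernhollow=25 Hollowpine=22 Ironridge=12 → close Fernhollow (overflow 15)
  25÷4 = 6 each, +1 to first 1
Round 4: Briarlake=22 Dunmere=20 Hollowpine=28 Ironridge=18 → close Hollowpine (overflow 15)
  28÷3 = 9 each, +1 to first 1
Round 5: Briarlake=32 Dunmere=29 Ironridge=27 → close Briarlake (overflow 19)
  32÷2 = 16 each, +1 to first 0
Round 6: Dunmere=45 Ironridge=43 → close Dunmere (overflow 35)
  45÷1 = 45 each, +1 to first 0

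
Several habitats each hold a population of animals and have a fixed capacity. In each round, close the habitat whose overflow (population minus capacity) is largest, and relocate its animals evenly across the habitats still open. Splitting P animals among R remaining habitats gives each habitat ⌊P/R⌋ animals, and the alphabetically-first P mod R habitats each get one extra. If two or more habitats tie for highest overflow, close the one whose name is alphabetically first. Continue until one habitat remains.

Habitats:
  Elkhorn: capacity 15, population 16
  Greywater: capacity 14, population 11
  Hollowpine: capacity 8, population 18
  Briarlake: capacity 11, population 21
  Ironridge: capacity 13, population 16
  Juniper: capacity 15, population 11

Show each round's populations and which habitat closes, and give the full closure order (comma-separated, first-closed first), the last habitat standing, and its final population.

Round 1: Briarlake=21 Elkhorn=16 Greywater=11 Hollowpine=18 Ironridge=16 Juniper=11 → close Briarlake (overflow 10)
  21÷5 = 4 each, +1 to first 1
Round 2: Elkhorn=21 Greywater=15 Hollowpine=22 Ironridge=20 Juniper=15 → close Hollowpine (overflow 14)
  22÷4 = 5 each, +1 to first 2
Round 3: Elkhorn=27 Greywater=21 Ironridge=25 Juniper=20 → close Elkhorn (overflow 12)
  27÷3 = 9 each, +1 to first 0
Round 4: Greywater=30 Ironridge=34 Juniper=29 → close Ironridge (overflow 21)
  34÷2 = 17 each, +1 to first 0
Round 5: Greywater=47 Juniper=46 → close Greywater (overflow 33)
  47÷1 = 47 each, +1 to first 0

Closure order: Briarlake, Hollowpine, Elkhorn, Ironridge, Greywater
Last habitat: Juniper with 93 animals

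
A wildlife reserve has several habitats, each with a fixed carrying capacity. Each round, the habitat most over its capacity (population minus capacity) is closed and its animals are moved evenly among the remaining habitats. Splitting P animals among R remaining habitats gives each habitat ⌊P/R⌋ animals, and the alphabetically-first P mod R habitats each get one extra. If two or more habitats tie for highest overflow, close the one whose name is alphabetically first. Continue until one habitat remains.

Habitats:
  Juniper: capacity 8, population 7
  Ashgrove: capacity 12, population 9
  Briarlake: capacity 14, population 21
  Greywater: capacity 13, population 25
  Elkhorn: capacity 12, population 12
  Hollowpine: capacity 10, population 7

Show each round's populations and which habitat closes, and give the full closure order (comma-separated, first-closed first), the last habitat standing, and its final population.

Closure order: Greywater, Briarlake, Elkhorn, Juniper, Ashgrove
Last habitat: Hollowpine with 81 animals

Round 1: Ashgrove=9 Briarlake=21 Elkhorn=12 Greywater=25 Hollowpine=7 Juniper=7 → close Greywater (overflow 12)
  25÷5 = 5 each, +1 to first 0
Round 2: Ashgrove=14 Briarlake=26 Elkhorn=17 Hollowpine=12 Juniper=12 → close Briarlake (overflow 12)
  26÷4 = 6 each, +1 to first 2
Round 3: Ashgrove=21 Elkhorn=24 Hollowpine=18 Juniper=18 → close Elkhorn (overflow 12)
  24÷3 = 8 each, +1 to first 0
Round 4: Ashgrove=29 Hollowpine=26 Juniper=26 → close Juniper (overflow 18)
  26÷2 = 13 each, +1 to first 0
Round 5: Ashgrove=42 Hollowpine=39 → close Ashgrove (overflow 30)
  42÷1 = 42 each, +1 to first 0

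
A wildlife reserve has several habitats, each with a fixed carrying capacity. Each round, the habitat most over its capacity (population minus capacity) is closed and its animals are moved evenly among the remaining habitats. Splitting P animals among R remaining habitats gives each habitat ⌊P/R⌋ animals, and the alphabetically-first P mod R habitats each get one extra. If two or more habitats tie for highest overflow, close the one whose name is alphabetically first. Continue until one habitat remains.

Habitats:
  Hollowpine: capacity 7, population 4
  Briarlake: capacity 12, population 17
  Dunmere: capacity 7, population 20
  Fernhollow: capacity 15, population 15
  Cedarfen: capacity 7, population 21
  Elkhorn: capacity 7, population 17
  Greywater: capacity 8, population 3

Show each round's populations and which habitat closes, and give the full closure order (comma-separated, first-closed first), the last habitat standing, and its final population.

Closure order: Cedarfen, Dunmere, Elkhorn, Briarlake, Fernhollow, Greywater
Last habitat: Hollowpine with 97 animals

Round 1: Briarlake=17 Cedarfen=21 Dunmere=20 Elkhorn=17 Fernhollow=15 Greywater=3 Hollowpine=4 → close Cedarfen (overflow 14)
  21÷6 = 3 each, +1 to first 3
Round 2: Briarlake=21 Dunmere=24 Elkhorn=21 Fernhollow=18 Greywater=6 Hollowpine=7 → close Dunmere (overflow 17)
  24÷5 = 4 each, +1 to first 4
Round 3: Briarlake=26 Elkhorn=26 Fernhollow=23 Greywater=11 Hollowpine=11 → close Elkhorn (overflow 19)
  26÷4 = 6 each, +1 to first 2
Round 4: Briarlake=33 Fernhollow=30 Greywater=17 Hollowpine=17 → close Briarlake (overflow 21)
  33÷3 = 11 each, +1 to first 0
Round 5: Fernhollow=41 Greywater=28 Hollowpine=28 → close Fernhollow (overflow 26)
  41÷2 = 20 each, +1 to first 1
Round 6: Greywater=49 Hollowpine=48 → close Greywater (overflow 41)
  49÷1 = 49 each, +1 to first 0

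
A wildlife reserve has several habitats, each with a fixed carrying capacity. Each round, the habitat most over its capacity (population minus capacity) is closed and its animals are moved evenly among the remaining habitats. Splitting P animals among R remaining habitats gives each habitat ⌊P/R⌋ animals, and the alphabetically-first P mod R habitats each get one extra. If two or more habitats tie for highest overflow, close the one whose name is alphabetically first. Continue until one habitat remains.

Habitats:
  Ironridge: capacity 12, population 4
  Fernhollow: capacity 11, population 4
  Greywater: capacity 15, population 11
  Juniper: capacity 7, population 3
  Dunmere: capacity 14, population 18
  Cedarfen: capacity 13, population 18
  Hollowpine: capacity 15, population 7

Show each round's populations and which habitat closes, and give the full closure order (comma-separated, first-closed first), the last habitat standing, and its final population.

Round 1: Cedarfen=18 Dunmere=18 Fernhollow=4 Greywater=11 Hollowpine=7 Ironridge=4 Juniper=3 → close Cedarfen (overflow 5)
  18÷6 = 3 each, +1 to first 0
Round 2: Dunmere=21 Fernhollow=7 Greywater=14 Hollowpine=10 Ironridge=7 Juniper=6 → close Dunmere (overflow 7)
  21÷5 = 4 each, +1 to first 1
Round 3: Fernhollow=12 Greywater=18 Hollowpine=14 Ironridge=11 Juniper=10 → close Greywater (overflow 3)
  18÷4 = 4 each, +1 to first 2
Round 4: Fernhollow=17 Hollowpine=19 Ironridge=15 Juniper=14 → close Juniper (overflow 7)
  14÷3 = 4 each, +1 to first 2
Round 5: Fernhollow=22 Hollowpine=24 Ironridge=19 → close Fernhollow (overflow 11)
  22÷2 = 11 each, +1 to first 0
Round 6: Hollowpine=35 Ironridge=30 → close Hollowpine (overflow 20)
  35÷1 = 35 each, +1 to first 0

Closure order: Cedarfen, Dunmere, Greywater, Juniper, Fernhollow, Hollowpine
Last habitat: Ironridge with 65 animals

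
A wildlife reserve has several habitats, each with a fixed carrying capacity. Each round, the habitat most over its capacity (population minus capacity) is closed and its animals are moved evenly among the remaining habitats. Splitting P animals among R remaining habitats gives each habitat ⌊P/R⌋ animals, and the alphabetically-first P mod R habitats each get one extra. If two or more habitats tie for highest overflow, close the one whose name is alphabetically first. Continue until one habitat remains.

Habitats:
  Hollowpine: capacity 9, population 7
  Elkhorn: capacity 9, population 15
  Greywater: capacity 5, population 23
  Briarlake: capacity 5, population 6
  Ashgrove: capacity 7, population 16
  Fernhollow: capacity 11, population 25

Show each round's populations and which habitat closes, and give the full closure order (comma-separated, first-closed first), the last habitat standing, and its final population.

Closure order: Greywater, Fernhollow, Ashgrove, Elkhorn, Briarlake
Last habitat: Hollowpine with 92 animals

Round 1: Ashgrove=16 Briarlake=6 Elkhorn=15 Fernhollow=25 Greywater=23 Hollowpine=7 → close Greywater (overflow 18)
  23÷5 = 4 each, +1 to first 3
Round 2: Ashgrove=21 Briarlake=11 Elkhorn=20 Fernhollow=29 Hollowpine=11 → close Fernhollow (overflow 18)
  29÷4 = 7 each, +1 to first 1
Round 3: Ashgrove=29 Briarlake=18 Elkhorn=27 Hollowpine=18 → close Ashgrove (overflow 22)
  29÷3 = 9 each, +1 to first 2
Round 4: Briarlake=28 Elkhorn=37 Hollowpine=27 → close Elkhorn (overflow 28)
  37÷2 = 18 each, +1 to first 1
Round 5: Briarlake=47 Hollowpine=45 → close Briarlake (overflow 42)
  47÷1 = 47 each, +1 to first 0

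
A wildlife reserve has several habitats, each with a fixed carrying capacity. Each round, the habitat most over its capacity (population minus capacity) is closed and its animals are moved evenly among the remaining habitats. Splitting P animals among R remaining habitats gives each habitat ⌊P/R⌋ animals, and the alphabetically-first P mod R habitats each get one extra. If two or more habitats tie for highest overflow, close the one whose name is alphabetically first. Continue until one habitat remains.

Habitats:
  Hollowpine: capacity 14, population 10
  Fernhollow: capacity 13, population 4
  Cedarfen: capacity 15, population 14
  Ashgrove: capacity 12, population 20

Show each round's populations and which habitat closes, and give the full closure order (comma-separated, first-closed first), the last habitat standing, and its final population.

Closure order: Ashgrove, Cedarfen, Hollowpine
Last habitat: Fernhollow with 48 animals

Round 1: Ashgrove=20 Cedarfen=14 Fernhollow=4 Hollowpine=10 → close Ashgrove (overflow 8)
  20÷3 = 6 each, +1 to first 2
Round 2: Cedarfen=21 Fernhollow=11 Hollowpine=16 → close Cedarfen (overflow 6)
  21÷2 = 10 each, +1 to first 1
Round 3: Fernhollow=22 Hollowpine=26 → close Hollowpine (overflow 12)
  26÷1 = 26 each, +1 to first 0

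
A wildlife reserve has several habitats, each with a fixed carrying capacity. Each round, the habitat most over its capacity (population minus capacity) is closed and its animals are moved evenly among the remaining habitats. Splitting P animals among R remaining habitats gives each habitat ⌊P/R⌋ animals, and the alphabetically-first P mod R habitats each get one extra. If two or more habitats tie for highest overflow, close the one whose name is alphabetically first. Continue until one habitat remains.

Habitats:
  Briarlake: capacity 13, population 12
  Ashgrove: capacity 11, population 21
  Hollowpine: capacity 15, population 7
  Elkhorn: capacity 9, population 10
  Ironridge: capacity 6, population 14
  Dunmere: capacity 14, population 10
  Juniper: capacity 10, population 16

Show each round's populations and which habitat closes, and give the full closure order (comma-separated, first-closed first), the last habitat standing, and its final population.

Closure order: Ashgrove, Ironridge, Juniper, Briarlake, Elkhorn, Dunmere
Last habitat: Hollowpine with 90 animals

Round 1: Ashgrove=21 Briarlake=12 Dunmere=10 Elkhorn=10 Hollowpine=7 Ironridge=14 Juniper=16 → close Ashgrove (overflow 10)
  21÷6 = 3 each, +1 to first 3
Round 2: Briarlake=16 Dunmere=14 Elkhorn=14 Hollowpine=10 Ironridge=17 Juniper=19 → close Ironridge (overflow 11)
  17÷5 = 3 each, +1 to first 2
Round 3: Briarlake=20 Dunmere=18 Elkhorn=17 Hollowpine=13 Juniper=22 → close Juniper (overflow 12)
  22÷4 = 5 each, +1 to first 2
Round 4: Briarlake=26 Dunmere=24 Elkhorn=22 Hollowpine=18 → close Briarlake (overflow 13)
  26÷3 = 8 each, +1 to first 2
Round 5: Dunmere=33 Elkhorn=31 Hollowpine=26 → close Elkhorn (overflow 22)
  31÷2 = 15 each, +1 to first 1
Round 6: Dunmere=49 Hollowpine=41 → close Dunmere (overflow 35)
  49÷1 = 49 each, +1 to first 0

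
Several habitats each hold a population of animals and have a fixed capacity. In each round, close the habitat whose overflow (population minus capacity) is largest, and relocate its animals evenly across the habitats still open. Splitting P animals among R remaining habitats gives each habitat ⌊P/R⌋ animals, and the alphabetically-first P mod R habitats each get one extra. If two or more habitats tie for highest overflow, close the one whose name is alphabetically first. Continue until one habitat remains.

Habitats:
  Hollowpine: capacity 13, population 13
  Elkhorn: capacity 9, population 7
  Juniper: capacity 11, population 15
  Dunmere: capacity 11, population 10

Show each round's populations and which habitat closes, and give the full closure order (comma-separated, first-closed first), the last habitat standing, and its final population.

Round 1: Dunmere=10 Elkhorn=7 Hollowpine=13 Juniper=15 → close Juniper (overflow 4)
  15÷3 = 5 each, +1 to first 0
Round 2: Dunmere=15 Elkhorn=12 Hollowpine=18 → close Hollowpine (overflow 5)
  18÷2 = 9 each, +1 to first 0
Round 3: Dunmere=24 Elkhorn=21 → close Dunmere (overflow 13)
  24÷1 = 24 each, +1 to first 0

Closure order: Juniper, Hollowpine, Dunmere
Last habitat: Elkhorn with 45 animals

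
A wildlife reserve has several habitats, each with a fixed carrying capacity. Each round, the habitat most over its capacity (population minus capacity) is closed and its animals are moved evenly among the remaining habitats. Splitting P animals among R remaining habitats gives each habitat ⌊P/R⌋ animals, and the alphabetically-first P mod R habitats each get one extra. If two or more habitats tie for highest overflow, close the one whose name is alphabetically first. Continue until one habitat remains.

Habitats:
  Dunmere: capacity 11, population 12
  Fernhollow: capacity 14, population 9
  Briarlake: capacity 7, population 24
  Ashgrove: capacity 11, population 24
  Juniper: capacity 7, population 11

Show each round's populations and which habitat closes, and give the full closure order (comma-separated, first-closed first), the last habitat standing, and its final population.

Closure order: Briarlake, Ashgrove, Juniper, Dunmere
Last habitat: Fernhollow with 80 animals

Round 1: Ashgrove=24 Briarlake=24 Dunmere=12 Fernhollow=9 Juniper=11 → close Briarlake (overflow 17)
  24÷4 = 6 each, +1 to first 0
Round 2: Ashgrove=30 Dunmere=18 Fernhollow=15 Juniper=17 → close Ashgrove (overflow 19)
  30÷3 = 10 each, +1 to first 0
Round 3: Dunmere=28 Fernhollow=25 Juniper=27 → close Juniper (overflow 20)
  27÷2 = 13 each, +1 to first 1
Round 4: Dunmere=42 Fernhollow=38 → close Dunmere (overflow 31)
  42÷1 = 42 each, +1 to first 0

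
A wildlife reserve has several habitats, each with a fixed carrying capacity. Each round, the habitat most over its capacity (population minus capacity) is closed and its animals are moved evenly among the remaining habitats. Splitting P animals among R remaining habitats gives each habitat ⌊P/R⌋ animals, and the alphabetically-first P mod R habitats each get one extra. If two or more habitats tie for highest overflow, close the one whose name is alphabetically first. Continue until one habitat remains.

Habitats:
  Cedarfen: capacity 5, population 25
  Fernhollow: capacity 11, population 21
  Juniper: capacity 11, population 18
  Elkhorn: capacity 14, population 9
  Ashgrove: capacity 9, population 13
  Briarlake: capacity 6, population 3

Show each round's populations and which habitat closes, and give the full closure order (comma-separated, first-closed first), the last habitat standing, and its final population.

Closure order: Cedarfen, Fernhollow, Juniper, Ashgrove, Briarlake
Last habitat: Elkhorn with 89 animals

Round 1: Ashgrove=13 Briarlake=3 Cedarfen=25 Elkhorn=9 Fernhollow=21 Juniper=18 → close Cedarfen (overflow 20)
  25÷5 = 5 each, +1 to first 0
Round 2: Ashgrove=18 Briarlake=8 Elkhorn=14 Fernhollow=26 Juniper=23 → close Fernhollow (overflow 15)
  26÷4 = 6 each, +1 to first 2
Round 3: Ashgrove=25 Briarlake=15 Elkhorn=20 Juniper=29 → close Juniper (overflow 18)
  29÷3 = 9 each, +1 to first 2
Round 4: Ashgrove=35 Briarlake=25 Elkhorn=29 → close Ashgrove (overflow 26)
  35÷2 = 17 each, +1 to first 1
Round 5: Briarlake=43 Elkhorn=46 → close Briarlake (overflow 37)
  43÷1 = 43 each, +1 to first 0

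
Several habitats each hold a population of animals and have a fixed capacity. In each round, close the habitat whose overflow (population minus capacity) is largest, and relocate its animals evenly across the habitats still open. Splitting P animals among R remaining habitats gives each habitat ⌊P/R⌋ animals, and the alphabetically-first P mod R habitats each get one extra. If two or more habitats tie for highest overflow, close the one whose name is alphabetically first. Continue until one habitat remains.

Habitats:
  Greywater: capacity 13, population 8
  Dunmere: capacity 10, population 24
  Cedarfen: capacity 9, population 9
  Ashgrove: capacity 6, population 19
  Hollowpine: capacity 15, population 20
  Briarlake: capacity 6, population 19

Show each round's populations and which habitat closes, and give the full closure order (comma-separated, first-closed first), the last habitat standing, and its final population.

Closure order: Dunmere, Ashgrove, Briarlake, Hollowpine, Cedarfen
Last habitat: Greywater with 99 animals

Round 1: Ashgrove=19 Briarlake=19 Cedarfen=9 Dunmere=24 Greywater=8 Hollowpine=20 → close Dunmere (overflow 14)
  24÷5 = 4 each, +1 to first 4
Round 2: Ashgrove=24 Briarlake=24 Cedarfen=14 Greywater=13 Hollowpine=24 → close Ashgrove (overflow 18)
  24÷4 = 6 each, +1 to first 0
Round 3: Briarlake=30 Cedarfen=20 Greywater=19 Hollowpine=30 → close Briarlake (overflow 24)
  30÷3 = 10 each, +1 to first 0
Round 4: Cedarfen=30 Greywater=29 Hollowpine=40 → close Hollowpine (overflow 25)
  40÷2 = 20 each, +1 to first 0
Round 5: Cedarfen=50 Greywater=49 → close Cedarfen (overflow 41)
  50÷1 = 50 each, +1 to first 0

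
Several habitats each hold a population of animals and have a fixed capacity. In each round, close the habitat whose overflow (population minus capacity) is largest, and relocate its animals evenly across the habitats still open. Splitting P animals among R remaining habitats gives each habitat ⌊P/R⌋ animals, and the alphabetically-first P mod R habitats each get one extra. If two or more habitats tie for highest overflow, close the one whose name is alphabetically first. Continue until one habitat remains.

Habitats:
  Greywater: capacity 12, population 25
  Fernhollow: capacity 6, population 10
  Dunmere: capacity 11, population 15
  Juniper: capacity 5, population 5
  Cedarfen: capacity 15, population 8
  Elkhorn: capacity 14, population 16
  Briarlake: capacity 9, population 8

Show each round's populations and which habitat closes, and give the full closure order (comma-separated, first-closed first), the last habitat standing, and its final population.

Round 1: Briarlake=8 Cedarfen=8 Dunmere=15 Elkhorn=16 Fernhollow=10 Greywater=25 Juniper=5 → close Greywater (overflow 13)
  25÷6 = 4 each, +1 to first 1
Round 2: Briarlake=13 Cedarfen=12 Dunmere=19 Elkhorn=20 Fernhollow=14 Juniper=9 → close Dunmere (overflow 8)
  19÷5 = 3 each, +1 to first 4
Round 3: Briarlake=17 Cedarfen=16 Elkhorn=24 Fernhollow=18 Juniper=12 → close Fernhollow (overflow 12)
  18÷4 = 4 each, +1 to first 2
Round 4: Briarlake=22 Cedarfen=21 Elkhorn=28 Juniper=16 → close Elkhorn (overflow 14)
  28÷3 = 9 each, +1 to first 1
Round 5: Briarlake=32 Cedarfen=30 Juniper=25 → close Briarlake (overflow 23)
  32÷2 = 16 each, +1 to first 0
Round 6: Cedarfen=46 Juniper=41 → close Juniper (overflow 36)
  41÷1 = 41 each, +1 to first 0

Closure order: Greywater, Dunmere, Fernhollow, Elkhorn, Briarlake, Juniper
Last habitat: Cedarfen with 87 animals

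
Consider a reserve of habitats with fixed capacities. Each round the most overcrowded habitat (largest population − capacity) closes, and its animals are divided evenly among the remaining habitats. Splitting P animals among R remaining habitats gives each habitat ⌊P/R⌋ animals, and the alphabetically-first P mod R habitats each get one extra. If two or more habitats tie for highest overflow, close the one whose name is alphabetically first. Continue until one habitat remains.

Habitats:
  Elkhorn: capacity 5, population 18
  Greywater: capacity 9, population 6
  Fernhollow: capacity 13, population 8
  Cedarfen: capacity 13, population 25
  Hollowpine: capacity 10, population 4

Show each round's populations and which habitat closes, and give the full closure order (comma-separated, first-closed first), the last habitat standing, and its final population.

Round 1: Cedarfen=25 Elkhorn=18 Fernhollow=8 Greywater=6 Hollowpine=4 → close Elkhorn (overflow 13)
  18÷4 = 4 each, +1 to first 2
Round 2: Cedarfen=30 Fernhollow=13 Greywater=10 Hollowpine=8 → close Cedarfen (overflow 17)
  30÷3 = 10 each, +1 to first 0
Round 3: Fernhollow=23 Greywater=20 Hollowpine=18 → close Greywater (overflow 11)
  20÷2 = 10 each, +1 to first 0
Round 4: Fernhollow=33 Hollowpine=28 → close Fernhollow (overflow 20)
  33÷1 = 33 each, +1 to first 0

Closure order: Elkhorn, Cedarfen, Greywater, Fernhollow
Last habitat: Hollowpine with 61 animals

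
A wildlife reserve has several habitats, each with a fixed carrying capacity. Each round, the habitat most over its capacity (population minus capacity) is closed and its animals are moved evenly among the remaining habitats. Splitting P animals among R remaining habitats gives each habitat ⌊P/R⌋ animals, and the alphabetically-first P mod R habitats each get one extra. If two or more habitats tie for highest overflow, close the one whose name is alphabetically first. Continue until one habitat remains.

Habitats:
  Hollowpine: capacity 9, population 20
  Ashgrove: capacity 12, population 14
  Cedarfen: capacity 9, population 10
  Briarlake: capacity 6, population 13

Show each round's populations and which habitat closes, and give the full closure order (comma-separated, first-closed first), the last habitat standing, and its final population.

Round 1: Ashgrove=14 Briarlake=13 Cedarfen=10 Hollowpine=20 → close Hollowpine (overflow 11)
  20÷3 = 6 each, +1 to first 2
Round 2: Ashgrove=21 Briarlake=20 Cedarfen=16 → close Briarlake (overflow 14)
  20÷2 = 10 each, +1 to first 0
Round 3: Ashgrove=31 Cedarfen=26 → close Ashgrove (overflow 19)
  31÷1 = 31 each, +1 to first 0

Closure order: Hollowpine, Briarlake, Ashgrove
Last habitat: Cedarfen with 57 animals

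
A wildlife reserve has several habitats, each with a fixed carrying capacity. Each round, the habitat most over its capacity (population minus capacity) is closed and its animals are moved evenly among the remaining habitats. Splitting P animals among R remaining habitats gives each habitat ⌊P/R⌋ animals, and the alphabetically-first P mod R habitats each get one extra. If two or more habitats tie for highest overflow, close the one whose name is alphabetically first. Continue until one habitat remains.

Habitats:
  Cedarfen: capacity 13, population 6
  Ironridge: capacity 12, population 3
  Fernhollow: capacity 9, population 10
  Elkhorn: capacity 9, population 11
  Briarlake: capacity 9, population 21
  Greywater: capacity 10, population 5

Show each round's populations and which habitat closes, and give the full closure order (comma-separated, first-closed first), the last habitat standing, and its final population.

Closure order: Briarlake, Elkhorn, Fernhollow, Greywater, Cedarfen
Last habitat: Ironridge with 56 animals

Round 1: Briarlake=21 Cedarfen=6 Elkhorn=11 Fernhollow=10 Greywater=5 Ironridge=3 → close Briarlake (overflow 12)
  21÷5 = 4 each, +1 to first 1
Round 2: Cedarfen=11 Elkhorn=15 Fernhollow=14 Greywater=9 Ironridge=7 → close Elkhorn (overflow 6)
  15÷4 = 3 each, +1 to first 3
Round 3: Cedarfen=15 Fernhollow=18 Greywater=13 Ironridge=10 → close Fernhollow (overflow 9)
  18÷3 = 6 each, +1 to first 0
Round 4: Cedarfen=21 Greywater=19 Ironridge=16 → close Greywater (overflow 9)
  19÷2 = 9 each, +1 to first 1
Round 5: Cedarfen=31 Ironridge=25 → close Cedarfen (overflow 18)
  31÷1 = 31 each, +1 to first 0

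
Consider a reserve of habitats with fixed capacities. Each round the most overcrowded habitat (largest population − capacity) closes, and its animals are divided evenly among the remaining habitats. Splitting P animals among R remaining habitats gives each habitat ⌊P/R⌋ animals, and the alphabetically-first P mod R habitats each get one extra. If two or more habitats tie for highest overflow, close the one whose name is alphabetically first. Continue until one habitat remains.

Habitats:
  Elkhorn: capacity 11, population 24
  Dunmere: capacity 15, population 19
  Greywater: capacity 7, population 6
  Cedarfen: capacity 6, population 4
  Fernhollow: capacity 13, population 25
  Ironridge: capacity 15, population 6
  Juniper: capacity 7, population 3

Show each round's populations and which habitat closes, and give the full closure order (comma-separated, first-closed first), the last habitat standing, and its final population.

Closure order: Elkhorn, Fernhollow, Dunmere, Cedarfen, Greywater, Juniper
Last habitat: Ironridge with 87 animals

Round 1: Cedarfen=4 Dunmere=19 Elkhorn=24 Fernhollow=25 Greywater=6 Ironridge=6 Juniper=3 → close Elkhorn (overflow 13)
  24÷6 = 4 each, +1 to first 0
Round 2: Cedarfen=8 Dunmere=23 Fernhollow=29 Greywater=10 Ironridge=10 Juniper=7 → close Fernhollow (overflow 16)
  29÷5 = 5 each, +1 to first 4
Round 3: Cedarfen=14 Dunmere=29 Greywater=16 Ironridge=16 Juniper=12 → close Dunmere (overflow 14)
  29÷4 = 7 each, +1 to first 1
Round 4: Cedarfen=22 Greywater=23 Ironridge=23 Juniper=19 → close Cedarfen (overflow 16)
  22÷3 = 7 each, +1 to first 1
Round 5: Greywater=31 Ironridge=30 Juniper=26 → close Greywater (overflow 24)
  31÷2 = 15 each, +1 to first 1
Round 6: Ironridge=46 Juniper=41 → close Juniper (overflow 34)
  41÷1 = 41 each, +1 to first 0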